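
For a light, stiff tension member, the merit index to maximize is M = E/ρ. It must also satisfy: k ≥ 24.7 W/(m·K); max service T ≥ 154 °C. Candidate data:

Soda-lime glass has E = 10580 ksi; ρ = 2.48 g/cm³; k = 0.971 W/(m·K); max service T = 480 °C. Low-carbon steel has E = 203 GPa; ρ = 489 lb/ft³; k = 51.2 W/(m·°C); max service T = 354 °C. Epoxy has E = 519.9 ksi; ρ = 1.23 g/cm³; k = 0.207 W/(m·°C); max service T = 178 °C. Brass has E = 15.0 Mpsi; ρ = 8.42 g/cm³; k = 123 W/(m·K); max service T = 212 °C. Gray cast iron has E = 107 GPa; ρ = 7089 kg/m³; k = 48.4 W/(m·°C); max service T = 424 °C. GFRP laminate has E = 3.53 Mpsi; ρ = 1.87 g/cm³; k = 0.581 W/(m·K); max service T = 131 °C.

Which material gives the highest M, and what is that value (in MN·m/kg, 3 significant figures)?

Screen on constraints: k ≥ 24.7 W/(m·K); max service T ≥ 154 °C. Survivors: low-carbon steel, brass, gray cast iron.
In SI units:
  low-carbon steel: E = 203.0 GPa, ρ = 7833 kg/m³
  brass: E = 103.4 GPa, ρ = 8420 kg/m³
  gray cast iron: E = 107.0 GPa, ρ = 7089 kg/m³
  low-carbon steel: M = 25.9 MN·m/kg
  gray cast iron: M = 15.1 MN·m/kg
  brass: M = 12.3 MN·m/kg
Highest index: low-carbon steel.

low-carbon steel, M = 25.9 MN·m/kg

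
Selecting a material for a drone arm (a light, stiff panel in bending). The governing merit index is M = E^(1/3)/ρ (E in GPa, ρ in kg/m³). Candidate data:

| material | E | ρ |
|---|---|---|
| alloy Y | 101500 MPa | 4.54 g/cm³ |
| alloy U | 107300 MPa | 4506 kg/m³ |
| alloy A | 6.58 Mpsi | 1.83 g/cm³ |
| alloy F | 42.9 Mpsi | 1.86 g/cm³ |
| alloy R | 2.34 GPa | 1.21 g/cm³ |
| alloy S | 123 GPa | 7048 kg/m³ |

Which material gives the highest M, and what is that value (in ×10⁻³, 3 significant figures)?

Normalizing units and computing the index:
  alloy Y: E = 101.5 GPa, ρ = 4540 kg/m³
  alloy U: E = 107.3 GPa, ρ = 4506 kg/m³
  alloy A: E = 45.37 GPa, ρ = 1830 kg/m³
  alloy F: E = 295.8 GPa, ρ = 1860 kg/m³
  alloy R: E = 2.340 GPa, ρ = 1210 kg/m³
  alloy S: E = 123.0 GPa, ρ = 7048 kg/m³
  alloy F: M = 3.58×10⁻³
  alloy A: M = 1.95×10⁻³
  alloy R: M = 1.10×10⁻³
  alloy U: M = 1.05×10⁻³
  alloy Y: M = 1.03×10⁻³
  alloy S: M = 0.706×10⁻³
Alloy F ranks first.

alloy F, M = 3.58×10⁻³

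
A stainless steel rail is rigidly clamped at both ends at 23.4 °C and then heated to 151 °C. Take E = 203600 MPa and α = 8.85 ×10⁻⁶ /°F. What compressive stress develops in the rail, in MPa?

E = 203600 MPa = 203.6 GPa.
α = 8.85×10⁻⁶/°F × 9/5 = 15.9×10⁻⁶/K.
ΔT = 127.6 K. Constrained thermal stress σ = E·α·ΔT = 203.6×10³ MPa × 15.9×10⁻⁶ × 127.6 = 414 MPa (compressive).

414 MPa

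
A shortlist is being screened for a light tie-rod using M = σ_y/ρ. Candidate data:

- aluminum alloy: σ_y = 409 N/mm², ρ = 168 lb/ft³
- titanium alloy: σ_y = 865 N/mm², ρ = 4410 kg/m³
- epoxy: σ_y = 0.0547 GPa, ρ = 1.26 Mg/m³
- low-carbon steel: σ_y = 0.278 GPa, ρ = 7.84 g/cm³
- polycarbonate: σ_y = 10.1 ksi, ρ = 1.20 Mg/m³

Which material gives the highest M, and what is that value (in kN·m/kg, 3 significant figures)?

Putting every candidate on a common basis:
  aluminum alloy: σ_y = 409.0 MPa, ρ = 2691 kg/m³
  titanium alloy: σ_y = 865.0 MPa, ρ = 4410 kg/m³
  epoxy: σ_y = 54.70 MPa, ρ = 1260 kg/m³
  low-carbon steel: σ_y = 278.0 MPa, ρ = 7840 kg/m³
  polycarbonate: σ_y = 69.64 MPa, ρ = 1200 kg/m³
  titanium alloy: M = 196 kN·m/kg
  aluminum alloy: M = 152 kN·m/kg
  polycarbonate: M = 58.0 kN·m/kg
  epoxy: M = 43.4 kN·m/kg
  low-carbon steel: M = 35.5 kN·m/kg
Titanium alloy has the largest M.

titanium alloy, M = 196 kN·m/kg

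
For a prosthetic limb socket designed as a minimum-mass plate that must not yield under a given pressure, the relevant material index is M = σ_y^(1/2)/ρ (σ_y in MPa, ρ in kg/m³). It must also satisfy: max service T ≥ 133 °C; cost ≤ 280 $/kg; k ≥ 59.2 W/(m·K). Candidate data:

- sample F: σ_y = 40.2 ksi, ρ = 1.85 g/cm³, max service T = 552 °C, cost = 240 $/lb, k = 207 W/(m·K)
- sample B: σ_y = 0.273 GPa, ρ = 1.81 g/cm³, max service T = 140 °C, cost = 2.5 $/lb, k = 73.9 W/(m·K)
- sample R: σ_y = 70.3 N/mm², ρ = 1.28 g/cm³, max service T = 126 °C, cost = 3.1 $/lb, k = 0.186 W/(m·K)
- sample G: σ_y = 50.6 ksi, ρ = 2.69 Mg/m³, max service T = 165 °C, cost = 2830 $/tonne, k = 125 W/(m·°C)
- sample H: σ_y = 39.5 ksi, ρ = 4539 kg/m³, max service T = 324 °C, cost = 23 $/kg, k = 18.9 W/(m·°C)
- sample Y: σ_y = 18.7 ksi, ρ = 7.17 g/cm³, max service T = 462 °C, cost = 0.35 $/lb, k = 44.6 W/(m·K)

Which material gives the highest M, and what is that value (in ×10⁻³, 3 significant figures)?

Screen on constraints: max service T ≥ 133 °C; cost ≤ 280 $/kg; k ≥ 59.2 W/(m·K). Survivors: sample B, sample G.
Convert each candidate to consistent units, then evaluate M:
  sample B: σ_y = 273.0 MPa, ρ = 1810 kg/m³
  sample G: σ_y = 348.9 MPa, ρ = 2690 kg/m³
  sample B: M = 9.13×10⁻³
  sample G: M = 6.94×10⁻³
Highest index: sample B.

sample B, M = 9.13×10⁻³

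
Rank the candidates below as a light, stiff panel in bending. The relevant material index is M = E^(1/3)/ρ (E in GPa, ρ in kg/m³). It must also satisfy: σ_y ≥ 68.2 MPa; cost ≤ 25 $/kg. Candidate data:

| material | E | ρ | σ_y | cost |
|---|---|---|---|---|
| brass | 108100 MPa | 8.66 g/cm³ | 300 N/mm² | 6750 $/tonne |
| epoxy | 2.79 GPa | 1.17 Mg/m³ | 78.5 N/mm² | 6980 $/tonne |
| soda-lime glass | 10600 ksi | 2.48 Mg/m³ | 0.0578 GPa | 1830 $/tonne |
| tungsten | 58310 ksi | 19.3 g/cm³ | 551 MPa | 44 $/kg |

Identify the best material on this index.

epoxy

Screen on constraints: σ_y ≥ 68.2 MPa; cost ≤ 25 $/kg. Survivors: brass, epoxy.
After converting to SI:
  brass: E = 108.1 GPa, ρ = 8660 kg/m³
  epoxy: E = 2.790 GPa, ρ = 1170 kg/m³
  epoxy: M = 1.20×10⁻³
  brass: M = 0.550×10⁻³
Highest index: epoxy.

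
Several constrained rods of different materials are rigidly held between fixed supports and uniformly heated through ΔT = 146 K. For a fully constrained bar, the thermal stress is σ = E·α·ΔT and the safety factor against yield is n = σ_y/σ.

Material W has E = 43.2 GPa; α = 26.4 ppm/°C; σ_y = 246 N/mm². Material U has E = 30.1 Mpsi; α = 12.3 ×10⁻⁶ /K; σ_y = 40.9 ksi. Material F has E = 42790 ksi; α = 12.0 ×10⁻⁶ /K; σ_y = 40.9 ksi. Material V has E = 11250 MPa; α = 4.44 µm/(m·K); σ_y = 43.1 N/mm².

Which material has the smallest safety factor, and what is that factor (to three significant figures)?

With everything in SI (GPa, ×10⁻⁶/K, MPa):
  material W: E = 43.20, α = 26.4, σ_y = 246.0 → σ = 167 MPa, n = 1.48
  material U: E = 207.5, α = 12.3, σ_y = 282.0 → σ = 373 MPa, n = 0.757
  material F: E = 295.0, α = 12.0, σ_y = 282.0 → σ = 517 MPa, n = 0.546
  material V: E = 11.25, α = 4.44, σ_y = 43.10 → σ = 7.29 MPa, n = 5.91
The minimum is material F at n = 0.546.

material F, n = 0.546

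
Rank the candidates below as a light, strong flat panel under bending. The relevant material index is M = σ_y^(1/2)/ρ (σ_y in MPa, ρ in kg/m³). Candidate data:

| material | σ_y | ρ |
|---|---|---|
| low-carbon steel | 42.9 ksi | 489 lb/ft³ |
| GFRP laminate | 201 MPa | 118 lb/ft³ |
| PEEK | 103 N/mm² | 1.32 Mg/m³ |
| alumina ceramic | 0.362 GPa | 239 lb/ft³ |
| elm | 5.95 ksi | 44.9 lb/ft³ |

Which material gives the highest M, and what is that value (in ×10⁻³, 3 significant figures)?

elm, M = 8.91×10⁻³

Normalizing units and computing the index:
  low-carbon steel: σ_y = 295.8 MPa, ρ = 7833 kg/m³
  GFRP laminate: σ_y = 201.0 MPa, ρ = 1890 kg/m³
  PEEK: σ_y = 103.0 MPa, ρ = 1320 kg/m³
  alumina ceramic: σ_y = 362.0 MPa, ρ = 3828 kg/m³
  elm: σ_y = 41.02 MPa, ρ = 719.2 kg/m³
  elm: M = 8.91×10⁻³
  PEEK: M = 7.69×10⁻³
  GFRP laminate: M = 7.50×10⁻³
  alumina ceramic: M = 4.97×10⁻³
  low-carbon steel: M = 2.20×10⁻³
The maximum is for elm.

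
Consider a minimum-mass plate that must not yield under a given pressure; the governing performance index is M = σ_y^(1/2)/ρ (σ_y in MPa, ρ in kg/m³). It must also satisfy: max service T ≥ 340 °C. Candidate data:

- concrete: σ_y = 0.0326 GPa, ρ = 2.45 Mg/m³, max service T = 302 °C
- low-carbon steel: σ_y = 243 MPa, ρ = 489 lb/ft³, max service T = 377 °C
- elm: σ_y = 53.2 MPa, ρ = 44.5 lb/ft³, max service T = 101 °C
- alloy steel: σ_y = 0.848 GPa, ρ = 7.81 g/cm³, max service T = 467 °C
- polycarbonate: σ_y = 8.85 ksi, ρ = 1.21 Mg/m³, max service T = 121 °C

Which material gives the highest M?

Screen on constraints: max service T ≥ 340 °C. Survivors: low-carbon steel, alloy steel.
Putting every candidate on a common basis:
  low-carbon steel: σ_y = 243.0 MPa, ρ = 7833 kg/m³
  alloy steel: σ_y = 848.0 MPa, ρ = 7810 kg/m³
  alloy steel: M = 3.73×10⁻³
  low-carbon steel: M = 1.99×10⁻³
The maximum is for alloy steel.

alloy steel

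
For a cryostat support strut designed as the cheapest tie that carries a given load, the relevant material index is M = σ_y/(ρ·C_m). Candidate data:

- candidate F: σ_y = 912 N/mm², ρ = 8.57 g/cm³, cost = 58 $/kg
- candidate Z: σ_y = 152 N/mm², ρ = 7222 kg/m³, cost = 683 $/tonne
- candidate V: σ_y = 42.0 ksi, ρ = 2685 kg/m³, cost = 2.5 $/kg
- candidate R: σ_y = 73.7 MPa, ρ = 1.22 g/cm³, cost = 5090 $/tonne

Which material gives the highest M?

Convert each candidate to consistent units, then evaluate M:
  candidate F: σ_y = 912.0 MPa, ρ = 8570 kg/m³, cost = 58.00 $/kg
  candidate Z: σ_y = 152.0 MPa, ρ = 7222 kg/m³, cost = 0.6830 $/kg
  candidate V: σ_y = 289.6 MPa, ρ = 2685 kg/m³, cost = 2.500 $/kg
  candidate R: σ_y = 73.70 MPa, ρ = 1220 kg/m³, cost = 5.090 $/kg
  candidate V: M = 43.1 kN·m per $
  candidate Z: M = 30.8 kN·m per $
  candidate R: M = 11.9 kN·m per $
  candidate F: M = 1.83 kN·m per $
Highest index: candidate V.

candidate V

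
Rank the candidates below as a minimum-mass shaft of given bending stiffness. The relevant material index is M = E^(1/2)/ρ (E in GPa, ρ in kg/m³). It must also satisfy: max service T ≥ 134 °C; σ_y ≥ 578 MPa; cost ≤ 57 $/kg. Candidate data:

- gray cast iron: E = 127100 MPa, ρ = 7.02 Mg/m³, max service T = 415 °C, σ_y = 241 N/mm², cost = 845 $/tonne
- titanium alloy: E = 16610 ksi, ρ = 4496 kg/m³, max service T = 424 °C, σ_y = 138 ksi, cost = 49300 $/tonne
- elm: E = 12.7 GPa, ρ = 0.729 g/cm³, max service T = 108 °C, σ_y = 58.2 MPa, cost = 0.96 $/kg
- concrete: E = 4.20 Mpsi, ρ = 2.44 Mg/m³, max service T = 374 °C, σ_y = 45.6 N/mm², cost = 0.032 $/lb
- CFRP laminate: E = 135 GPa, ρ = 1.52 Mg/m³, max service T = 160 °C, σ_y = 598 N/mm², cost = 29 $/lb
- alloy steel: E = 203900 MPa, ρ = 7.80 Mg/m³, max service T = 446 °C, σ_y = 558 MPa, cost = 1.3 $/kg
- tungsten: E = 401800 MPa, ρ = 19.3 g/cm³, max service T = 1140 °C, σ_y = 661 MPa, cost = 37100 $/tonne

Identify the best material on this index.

Screen on constraints: max service T ≥ 134 °C; σ_y ≥ 578 MPa; cost ≤ 57 $/kg. Survivors: titanium alloy, tungsten.
Putting every candidate on a common basis:
  titanium alloy: E = 114.5 GPa, ρ = 4496 kg/m³
  tungsten: E = 401.8 GPa, ρ = 19300 kg/m³
  titanium alloy: M = 2.38×10⁻³
  tungsten: M = 1.04×10⁻³
Titanium alloy has the largest M.

titanium alloy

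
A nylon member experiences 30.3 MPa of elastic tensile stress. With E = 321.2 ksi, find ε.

E = 321.2 ksi = 2.215 GPa = 2215 MPa.
ε = σ/E = 30.3 / 2215 = 0.0137.

0.0137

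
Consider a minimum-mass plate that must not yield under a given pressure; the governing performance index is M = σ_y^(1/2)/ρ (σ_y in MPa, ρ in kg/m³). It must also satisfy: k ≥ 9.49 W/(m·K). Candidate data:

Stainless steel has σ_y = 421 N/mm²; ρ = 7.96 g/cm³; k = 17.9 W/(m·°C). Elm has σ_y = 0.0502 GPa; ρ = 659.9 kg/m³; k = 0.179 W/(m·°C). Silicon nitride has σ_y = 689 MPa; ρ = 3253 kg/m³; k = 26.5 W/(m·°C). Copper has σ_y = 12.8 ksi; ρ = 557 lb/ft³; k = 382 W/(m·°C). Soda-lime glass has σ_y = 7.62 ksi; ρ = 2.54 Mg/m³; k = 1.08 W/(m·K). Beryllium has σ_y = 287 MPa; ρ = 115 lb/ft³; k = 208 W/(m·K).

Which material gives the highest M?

Screen on constraints: k ≥ 9.49 W/(m·K). Survivors: stainless steel, silicon nitride, copper, beryllium.
In SI units:
  stainless steel: σ_y = 421.0 MPa, ρ = 7960 kg/m³
  silicon nitride: σ_y = 689.0 MPa, ρ = 3253 kg/m³
  copper: σ_y = 88.25 MPa, ρ = 8922 kg/m³
  beryllium: σ_y = 287.0 MPa, ρ = 1842 kg/m³
  beryllium: M = 9.20×10⁻³
  silicon nitride: M = 8.07×10⁻³
  stainless steel: M = 2.58×10⁻³
  copper: M = 1.05×10⁻³
Beryllium has the largest M.

beryllium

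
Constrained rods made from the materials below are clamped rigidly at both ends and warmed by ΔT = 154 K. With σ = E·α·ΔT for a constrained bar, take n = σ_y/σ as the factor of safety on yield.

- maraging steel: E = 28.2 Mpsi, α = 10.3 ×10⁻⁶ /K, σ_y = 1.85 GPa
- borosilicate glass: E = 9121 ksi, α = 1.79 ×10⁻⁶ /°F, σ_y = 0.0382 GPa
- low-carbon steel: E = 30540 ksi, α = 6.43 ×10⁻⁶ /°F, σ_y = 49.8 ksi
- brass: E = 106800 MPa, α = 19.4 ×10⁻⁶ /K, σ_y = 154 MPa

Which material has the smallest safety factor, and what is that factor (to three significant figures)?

In consistent units (E in GPa, α in ×10⁻⁶/K, σ_y in MPa):
  maraging steel: E = 194.4, α = 10.3, σ_y = 1850 → σ = 308 MPa, n = 6.00
  borosilicate glass: E = 62.89, α = 3.22, σ_y = 38.20 → σ = 31.2 MPa, n = 1.22
  low-carbon steel: E = 210.6, α = 11.6, σ_y = 343.4 → σ = 375 MPa, n = 0.915
  brass: E = 106.8, α = 19.4, σ_y = 154.0 → σ = 319 MPa, n = 0.483
Brass has the lowest safety factor, n = 0.483.

brass, n = 0.483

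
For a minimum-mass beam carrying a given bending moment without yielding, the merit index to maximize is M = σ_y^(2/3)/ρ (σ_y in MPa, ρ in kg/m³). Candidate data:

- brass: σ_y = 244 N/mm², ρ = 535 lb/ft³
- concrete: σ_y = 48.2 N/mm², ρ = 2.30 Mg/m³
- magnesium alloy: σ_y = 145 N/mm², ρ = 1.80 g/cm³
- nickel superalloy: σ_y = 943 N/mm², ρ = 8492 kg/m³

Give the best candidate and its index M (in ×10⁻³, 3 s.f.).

Normalizing units and computing the index:
  brass: σ_y = 244.0 MPa, ρ = 8570 kg/m³
  concrete: σ_y = 48.20 MPa, ρ = 2300 kg/m³
  magnesium alloy: σ_y = 145.0 MPa, ρ = 1800 kg/m³
  nickel superalloy: σ_y = 943.0 MPa, ρ = 8492 kg/m³
  magnesium alloy: M = 15.3×10⁻³
  nickel superalloy: M = 11.3×10⁻³
  concrete: M = 5.76×10⁻³
  brass: M = 4.56×10⁻³
Magnesium alloy has the largest M.

magnesium alloy, M = 15.3×10⁻³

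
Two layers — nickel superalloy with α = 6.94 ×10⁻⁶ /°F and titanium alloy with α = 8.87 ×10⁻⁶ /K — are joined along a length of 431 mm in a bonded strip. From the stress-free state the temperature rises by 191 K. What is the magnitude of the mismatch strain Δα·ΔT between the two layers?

nickel superalloy: α = 6.94×10⁻⁶/°F × 9/5 = 12.5×10⁻⁶/K.
Δα = |12.5 − 8.87|×10⁻⁶/K = 3.62×10⁻⁶/K.
Mismatch strain = Δα·ΔT = 3.62×10⁻⁶ × 191.0 = 6.92×10⁻⁴.

6.92×10⁻⁴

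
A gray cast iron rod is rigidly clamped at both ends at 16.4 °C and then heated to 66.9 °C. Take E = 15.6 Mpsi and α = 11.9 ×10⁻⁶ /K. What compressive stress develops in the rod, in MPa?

E = 15.6 Mpsi = 107.6 GPa.
ΔT = 50.50 K. Constrained thermal stress σ = E·α·ΔT = 107.6×10³ MPa × 11.9×10⁻⁶ × 50.50 = 64.6 MPa (compressive).

64.6 MPa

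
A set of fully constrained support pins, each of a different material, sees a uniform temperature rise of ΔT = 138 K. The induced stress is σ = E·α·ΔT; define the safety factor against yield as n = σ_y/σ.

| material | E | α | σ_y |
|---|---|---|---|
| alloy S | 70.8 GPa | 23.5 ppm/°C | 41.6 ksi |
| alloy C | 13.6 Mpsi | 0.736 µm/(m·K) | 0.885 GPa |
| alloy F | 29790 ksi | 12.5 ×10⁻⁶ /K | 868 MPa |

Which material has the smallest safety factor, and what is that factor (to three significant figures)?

Per material, after unit conversion:
  alloy S: E = 70.80, α = 23.5, σ_y = 286.8 → σ = 230 MPa, n = 1.25
  alloy C: E = 93.77, α = 0.736, σ_y = 885.0 → σ = 9.52 MPa, n = 92.9
  alloy F: E = 205.4, α = 12.5, σ_y = 868.0 → σ = 354 MPa, n = 2.45
The minimum is alloy S at n = 1.25.

alloy S, n = 1.25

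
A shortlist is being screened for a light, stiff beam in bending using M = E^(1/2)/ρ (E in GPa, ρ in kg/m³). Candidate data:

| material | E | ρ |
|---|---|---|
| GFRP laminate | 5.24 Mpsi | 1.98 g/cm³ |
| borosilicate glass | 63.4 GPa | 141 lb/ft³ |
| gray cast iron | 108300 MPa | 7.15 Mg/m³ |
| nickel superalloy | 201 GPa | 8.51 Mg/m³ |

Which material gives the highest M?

borosilicate glass

Convert each candidate to consistent units, then evaluate M:
  GFRP laminate: E = 36.13 GPa, ρ = 1980 kg/m³
  borosilicate glass: E = 63.40 GPa, ρ = 2259 kg/m³
  gray cast iron: E = 108.3 GPa, ρ = 7150 kg/m³
  nickel superalloy: E = 201.0 GPa, ρ = 8510 kg/m³
  borosilicate glass: M = 3.53×10⁻³
  GFRP laminate: M = 3.04×10⁻³
  nickel superalloy: M = 1.67×10⁻³
  gray cast iron: M = 1.46×10⁻³
Borosilicate glass has the largest M.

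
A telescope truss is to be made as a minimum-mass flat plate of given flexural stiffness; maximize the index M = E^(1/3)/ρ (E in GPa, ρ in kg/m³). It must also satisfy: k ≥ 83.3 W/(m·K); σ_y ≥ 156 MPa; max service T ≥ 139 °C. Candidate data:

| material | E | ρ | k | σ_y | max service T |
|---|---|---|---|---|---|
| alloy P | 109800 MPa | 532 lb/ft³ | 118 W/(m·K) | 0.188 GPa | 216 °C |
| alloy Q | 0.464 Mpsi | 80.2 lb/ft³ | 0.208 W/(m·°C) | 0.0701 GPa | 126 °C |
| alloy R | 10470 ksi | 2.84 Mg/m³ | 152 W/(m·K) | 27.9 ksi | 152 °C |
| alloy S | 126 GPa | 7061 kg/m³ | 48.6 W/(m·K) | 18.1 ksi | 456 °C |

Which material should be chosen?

Screen on constraints: k ≥ 83.3 W/(m·K); σ_y ≥ 156 MPa; max service T ≥ 139 °C. Survivors: alloy P, alloy R.
In SI units:
  alloy P: E = 109.8 GPa, ρ = 8522 kg/m³
  alloy R: E = 72.19 GPa, ρ = 2840 kg/m³
  alloy R: M = 1.47×10⁻³
  alloy P: M = 0.562×10⁻³
The maximum is for alloy R.

alloy R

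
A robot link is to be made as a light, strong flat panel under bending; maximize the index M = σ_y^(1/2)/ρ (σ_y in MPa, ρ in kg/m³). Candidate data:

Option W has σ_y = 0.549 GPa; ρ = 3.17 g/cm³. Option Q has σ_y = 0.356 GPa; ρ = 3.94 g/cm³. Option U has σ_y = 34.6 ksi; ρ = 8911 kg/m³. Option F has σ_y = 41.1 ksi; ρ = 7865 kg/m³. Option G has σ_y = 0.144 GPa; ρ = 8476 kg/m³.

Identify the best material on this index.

option W

After converting to SI:
  option W: σ_y = 549.0 MPa, ρ = 3170 kg/m³
  option Q: σ_y = 356.0 MPa, ρ = 3940 kg/m³
  option U: σ_y = 238.6 MPa, ρ = 8911 kg/m³
  option F: σ_y = 283.4 MPa, ρ = 7865 kg/m³
  option G: σ_y = 144.0 MPa, ρ = 8476 kg/m³
  option W: M = 7.39×10⁻³
  option Q: M = 4.79×10⁻³
  option F: M = 2.14×10⁻³
  option U: M = 1.73×10⁻³
  option G: M = 1.42×10⁻³
Highest index: option W.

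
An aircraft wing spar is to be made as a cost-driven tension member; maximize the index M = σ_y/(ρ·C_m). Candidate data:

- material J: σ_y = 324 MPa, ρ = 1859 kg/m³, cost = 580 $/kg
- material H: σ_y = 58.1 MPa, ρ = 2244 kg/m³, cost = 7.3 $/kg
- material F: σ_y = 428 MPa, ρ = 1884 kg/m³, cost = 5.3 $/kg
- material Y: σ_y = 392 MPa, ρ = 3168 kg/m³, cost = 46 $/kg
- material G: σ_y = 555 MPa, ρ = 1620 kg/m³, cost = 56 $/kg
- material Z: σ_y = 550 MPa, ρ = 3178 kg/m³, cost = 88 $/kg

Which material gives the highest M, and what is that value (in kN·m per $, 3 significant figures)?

Computing M directly (units already consistent):
  material F: M = 42.9 kN·m per $
  material G: M = 6.12 kN·m per $
  material H: M = 3.55 kN·m per $
  material Y: M = 2.69 kN·m per $
  material Z: M = 1.97 kN·m per $
  material J: M = 0.300 kN·m per $
Material F has the largest M.

material F, M = 42.9 kN·m per $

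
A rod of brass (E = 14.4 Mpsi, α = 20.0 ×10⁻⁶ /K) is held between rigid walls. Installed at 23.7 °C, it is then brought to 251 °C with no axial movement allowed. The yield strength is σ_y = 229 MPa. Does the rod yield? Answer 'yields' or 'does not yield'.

E = 14.4 Mpsi = 99.28 GPa.
ΔT = 227.3 K. Constrained thermal stress σ = E·α·ΔT = 99.28×10³ MPa × 20.0×10⁻⁶ × 227.3 = 451 MPa (compressive).
Compare to σ_y = 229 MPa: σ ≥ σ_y, so it yields.

yields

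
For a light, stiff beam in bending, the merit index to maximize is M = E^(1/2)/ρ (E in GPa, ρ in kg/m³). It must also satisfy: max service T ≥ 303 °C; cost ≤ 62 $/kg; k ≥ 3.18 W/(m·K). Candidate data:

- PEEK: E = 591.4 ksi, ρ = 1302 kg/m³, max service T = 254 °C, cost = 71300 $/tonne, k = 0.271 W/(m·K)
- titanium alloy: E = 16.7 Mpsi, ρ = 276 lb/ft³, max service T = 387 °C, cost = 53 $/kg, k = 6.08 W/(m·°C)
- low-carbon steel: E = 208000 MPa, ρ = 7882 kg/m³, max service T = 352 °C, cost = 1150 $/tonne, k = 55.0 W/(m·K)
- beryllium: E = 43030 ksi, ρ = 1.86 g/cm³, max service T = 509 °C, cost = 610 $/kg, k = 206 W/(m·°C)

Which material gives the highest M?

Screen on constraints: max service T ≥ 303 °C; cost ≤ 62 $/kg; k ≥ 3.18 W/(m·K). Survivors: titanium alloy, low-carbon steel.
Putting every candidate on a common basis:
  titanium alloy: E = 115.1 GPa, ρ = 4421 kg/m³
  low-carbon steel: E = 208.0 GPa, ρ = 7882 kg/m³
  titanium alloy: M = 2.43×10⁻³
  low-carbon steel: M = 1.83×10⁻³
Titanium alloy has the largest M.

titanium alloy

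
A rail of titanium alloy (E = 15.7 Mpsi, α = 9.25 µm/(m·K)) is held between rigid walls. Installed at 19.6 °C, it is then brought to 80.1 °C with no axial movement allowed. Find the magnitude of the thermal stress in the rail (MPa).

E = 15.7 Mpsi = 108.2 GPa.
ΔT = 60.50 K. Constrained thermal stress σ = E·α·ΔT = 108.2×10³ MPa × 9.25×10⁻⁶ × 60.50 = 60.6 MPa (compressive).

60.6 MPa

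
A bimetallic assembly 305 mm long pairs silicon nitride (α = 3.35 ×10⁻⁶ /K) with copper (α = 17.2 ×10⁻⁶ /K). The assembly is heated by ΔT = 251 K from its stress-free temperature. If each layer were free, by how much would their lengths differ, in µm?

1060 µm

Δα = |3.35 − 17.2|×10⁻⁶/K = 13.8×10⁻⁶/K.
ΔL_mismatch = Δα·L·ΔT = 13.8×10⁻⁶ × 305.0 mm × 251.0 K = 1060 µm.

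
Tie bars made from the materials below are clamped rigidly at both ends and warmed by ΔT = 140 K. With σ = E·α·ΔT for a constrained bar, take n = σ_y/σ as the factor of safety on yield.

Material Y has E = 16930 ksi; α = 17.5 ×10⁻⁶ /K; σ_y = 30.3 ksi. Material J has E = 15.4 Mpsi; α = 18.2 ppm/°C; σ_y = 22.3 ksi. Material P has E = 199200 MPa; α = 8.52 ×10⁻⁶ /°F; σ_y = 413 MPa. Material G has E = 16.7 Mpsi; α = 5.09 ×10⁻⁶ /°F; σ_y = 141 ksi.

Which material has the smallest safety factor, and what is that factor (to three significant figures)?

material J, n = 0.568

Per material, after unit conversion:
  material Y: E = 116.7, α = 17.5, σ_y = 208.9 → σ = 286 MPa, n = 0.730
  material J: E = 106.2, α = 18.2, σ_y = 153.8 → σ = 271 MPa, n = 0.568
  material P: E = 199.2, α = 15.3, σ_y = 413.0 → σ = 428 MPa, n = 0.966
  material G: E = 115.1, α = 9.16, σ_y = 972.2 → σ = 148 MPa, n = 6.58
Smallest n: material J with n = 0.568.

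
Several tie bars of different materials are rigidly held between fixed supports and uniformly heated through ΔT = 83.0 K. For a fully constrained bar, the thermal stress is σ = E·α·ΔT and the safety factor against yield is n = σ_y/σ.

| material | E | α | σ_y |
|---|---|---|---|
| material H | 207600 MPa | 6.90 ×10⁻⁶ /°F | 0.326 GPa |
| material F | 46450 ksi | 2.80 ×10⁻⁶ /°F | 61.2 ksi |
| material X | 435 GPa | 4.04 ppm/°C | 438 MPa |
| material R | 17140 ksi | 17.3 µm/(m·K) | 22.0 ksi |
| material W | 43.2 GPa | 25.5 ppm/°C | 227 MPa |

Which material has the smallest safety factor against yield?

Converting E to GPa, α to ×10⁻⁶/K, σ_y to MPa, then σ and n for each:
  material H: E = 207.6, α = 12.4, σ_y = 326.0 → σ = 214 MPa, n = 1.52
  material F: E = 320.3, α = 5.04, σ_y = 422.0 → σ = 134 MPa, n = 3.15
  material X: E = 435.0, α = 4.04, σ_y = 438.0 → σ = 146 MPa, n = 3.00
  material R: E = 118.2, α = 17.3, σ_y = 151.7 → σ = 170 MPa, n = 0.894
  material W: E = 43.20, α = 25.5, σ_y = 227.0 → σ = 91.4 MPa, n = 2.48
Material R has the lowest safety factor, n = 0.894.

material R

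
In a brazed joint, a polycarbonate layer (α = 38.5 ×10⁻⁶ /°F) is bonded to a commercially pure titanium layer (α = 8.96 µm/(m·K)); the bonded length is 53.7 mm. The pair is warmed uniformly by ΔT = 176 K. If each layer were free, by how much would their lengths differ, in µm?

570 µm

polycarbonate: α = 38.5×10⁻⁶/°F × 9/5 = 69.3×10⁻⁶/K.
Δα = |69.3 − 8.96|×10⁻⁶/K = 60.3×10⁻⁶/K.
ΔL_mismatch = Δα·L·ΔT = 60.3×10⁻⁶ × 53.7 mm × 176.0 K = 570 µm.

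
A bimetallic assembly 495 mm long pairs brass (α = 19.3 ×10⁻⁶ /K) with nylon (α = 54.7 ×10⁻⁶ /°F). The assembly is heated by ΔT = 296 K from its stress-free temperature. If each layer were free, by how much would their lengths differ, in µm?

nylon: α = 54.7×10⁻⁶/°F × 9/5 = 98.5×10⁻⁶/K.
Δα = |19.3 − 98.5|×10⁻⁶/K = 79.2×10⁻⁶/K.
ΔL_mismatch = Δα·L·ΔT = 79.2×10⁻⁶ × 495.0 mm × 296.0 K = 11600 µm.

11600 µm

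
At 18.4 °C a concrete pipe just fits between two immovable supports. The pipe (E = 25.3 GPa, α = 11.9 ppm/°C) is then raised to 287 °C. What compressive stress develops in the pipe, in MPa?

ΔT = 268.6 K. Constrained thermal stress σ = E·α·ΔT = 25.30×10³ MPa × 11.9×10⁻⁶ × 268.6 = 80.9 MPa (compressive).

80.9 MPa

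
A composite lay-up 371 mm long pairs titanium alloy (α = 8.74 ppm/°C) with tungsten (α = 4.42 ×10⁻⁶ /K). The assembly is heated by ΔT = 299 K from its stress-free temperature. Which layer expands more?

α(titanium alloy) = 8.74×10⁻⁶/K vs α(tungsten) = 4.42×10⁻⁶/K.
Higher α expands more for the same ΔT: titanium alloy.

titanium alloy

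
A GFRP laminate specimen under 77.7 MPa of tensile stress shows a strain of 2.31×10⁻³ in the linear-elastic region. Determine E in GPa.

33.6 GPa

E = σ/ε = 77.7 MPa / 2.31×10⁻³ = 33640 MPa = 33.6 GPa.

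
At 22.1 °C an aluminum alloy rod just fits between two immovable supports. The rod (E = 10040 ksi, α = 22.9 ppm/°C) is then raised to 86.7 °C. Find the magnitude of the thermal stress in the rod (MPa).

E = 10040 ksi = 69.22 GPa.
ΔT = 64.60 K. Constrained thermal stress σ = E·α·ΔT = 69.22×10³ MPa × 22.9×10⁻⁶ × 64.60 = 102 MPa (compressive).

102 MPa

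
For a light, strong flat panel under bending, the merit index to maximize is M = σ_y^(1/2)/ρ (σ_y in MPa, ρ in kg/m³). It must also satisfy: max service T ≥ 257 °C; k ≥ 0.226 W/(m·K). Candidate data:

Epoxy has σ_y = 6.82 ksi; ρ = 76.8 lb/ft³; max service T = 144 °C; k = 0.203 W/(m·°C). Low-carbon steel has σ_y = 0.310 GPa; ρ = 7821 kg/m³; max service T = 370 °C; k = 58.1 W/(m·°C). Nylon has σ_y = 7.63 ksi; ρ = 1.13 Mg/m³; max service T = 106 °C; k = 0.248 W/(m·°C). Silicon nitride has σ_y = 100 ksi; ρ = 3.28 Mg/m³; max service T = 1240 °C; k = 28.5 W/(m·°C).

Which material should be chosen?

silicon nitride

Screen on constraints: max service T ≥ 257 °C; k ≥ 0.226 W/(m·K). Survivors: low-carbon steel, silicon nitride.
After converting to SI:
  low-carbon steel: σ_y = 310.0 MPa, ρ = 7821 kg/m³
  silicon nitride: σ_y = 689.5 MPa, ρ = 3280 kg/m³
  silicon nitride: M = 8.01×10⁻³
  low-carbon steel: M = 2.25×10⁻³
The maximum is for silicon nitride.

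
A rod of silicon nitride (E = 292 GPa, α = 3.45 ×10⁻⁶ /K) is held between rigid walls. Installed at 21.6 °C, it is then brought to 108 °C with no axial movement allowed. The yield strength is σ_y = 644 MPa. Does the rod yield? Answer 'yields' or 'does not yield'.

does not yield

ΔT = 86.40 K. Constrained thermal stress σ = E·α·ΔT = 292.0×10³ MPa × 3.45×10⁻⁶ × 86.40 = 87.0 MPa (compressive).
Compare to σ_y = 644 MPa: σ < σ_y, so it does not yield.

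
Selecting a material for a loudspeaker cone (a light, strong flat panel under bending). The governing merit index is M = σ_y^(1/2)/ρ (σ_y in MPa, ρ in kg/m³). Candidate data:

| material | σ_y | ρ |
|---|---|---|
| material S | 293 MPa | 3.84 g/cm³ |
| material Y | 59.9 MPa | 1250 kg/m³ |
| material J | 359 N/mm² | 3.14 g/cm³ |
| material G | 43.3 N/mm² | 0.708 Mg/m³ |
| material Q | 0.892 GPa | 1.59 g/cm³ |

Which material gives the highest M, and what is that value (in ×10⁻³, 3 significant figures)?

material Q, M = 18.8×10⁻³

After converting to SI:
  material S: σ_y = 293.0 MPa, ρ = 3840 kg/m³
  material Y: σ_y = 59.90 MPa, ρ = 1250 kg/m³
  material J: σ_y = 359.0 MPa, ρ = 3140 kg/m³
  material G: σ_y = 43.30 MPa, ρ = 708.0 kg/m³
  material Q: σ_y = 892.0 MPa, ρ = 1590 kg/m³
  material Q: M = 18.8×10⁻³
  material G: M = 9.29×10⁻³
  material Y: M = 6.19×10⁻³
  material J: M = 6.03×10⁻³
  material S: M = 4.46×10⁻³
Material Q ranks first.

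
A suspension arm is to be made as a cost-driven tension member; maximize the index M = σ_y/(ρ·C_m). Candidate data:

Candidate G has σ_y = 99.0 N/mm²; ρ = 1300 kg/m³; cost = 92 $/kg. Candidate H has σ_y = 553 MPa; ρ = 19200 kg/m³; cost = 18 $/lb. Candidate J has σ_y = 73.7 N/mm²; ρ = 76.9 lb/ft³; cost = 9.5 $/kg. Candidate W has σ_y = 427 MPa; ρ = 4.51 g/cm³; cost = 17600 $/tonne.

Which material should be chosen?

candidate J

After converting to SI:
  candidate G: σ_y = 99.00 MPa, ρ = 1300 kg/m³, cost = 92.00 $/kg
  candidate H: σ_y = 553.0 MPa, ρ = 19200 kg/m³, cost = 39.68 $/kg
  candidate J: σ_y = 73.70 MPa, ρ = 1232 kg/m³, cost = 9.500 $/kg
  candidate W: σ_y = 427.0 MPa, ρ = 4510 kg/m³, cost = 17.60 $/kg
  candidate J: M = 6.30 kN·m per $
  candidate W: M = 5.38 kN·m per $
  candidate G: M = 0.828 kN·m per $
  candidate H: M = 0.726 kN·m per $
Candidate J has the largest M.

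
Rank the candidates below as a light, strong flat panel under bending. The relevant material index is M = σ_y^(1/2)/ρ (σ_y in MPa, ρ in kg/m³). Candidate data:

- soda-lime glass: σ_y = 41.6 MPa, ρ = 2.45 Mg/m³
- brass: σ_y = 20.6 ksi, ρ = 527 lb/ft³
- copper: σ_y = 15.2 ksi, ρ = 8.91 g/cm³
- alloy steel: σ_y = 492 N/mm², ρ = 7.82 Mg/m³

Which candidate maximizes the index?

alloy steel

In SI units:
  soda-lime glass: σ_y = 41.60 MPa, ρ = 2450 kg/m³
  brass: σ_y = 142.0 MPa, ρ = 8442 kg/m³
  copper: σ_y = 104.8 MPa, ρ = 8910 kg/m³
  alloy steel: σ_y = 492.0 MPa, ρ = 7820 kg/m³
  alloy steel: M = 2.84×10⁻³
  soda-lime glass: M = 2.63×10⁻³
  brass: M = 1.41×10⁻³
  copper: M = 1.15×10⁻³
Alloy steel has the largest M.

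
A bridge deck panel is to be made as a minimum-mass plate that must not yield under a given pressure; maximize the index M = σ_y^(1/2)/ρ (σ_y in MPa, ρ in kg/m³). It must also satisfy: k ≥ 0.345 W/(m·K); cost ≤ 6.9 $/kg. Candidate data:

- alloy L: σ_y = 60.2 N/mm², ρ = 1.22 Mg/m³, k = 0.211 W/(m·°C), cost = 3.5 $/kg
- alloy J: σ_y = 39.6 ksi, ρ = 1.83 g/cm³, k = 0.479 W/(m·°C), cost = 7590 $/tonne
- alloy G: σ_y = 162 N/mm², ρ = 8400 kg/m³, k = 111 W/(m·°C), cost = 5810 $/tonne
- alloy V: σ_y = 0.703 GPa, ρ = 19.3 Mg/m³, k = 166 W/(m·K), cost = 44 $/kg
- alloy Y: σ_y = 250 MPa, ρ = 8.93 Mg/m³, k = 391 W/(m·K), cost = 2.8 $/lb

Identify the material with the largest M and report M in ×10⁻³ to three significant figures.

Screen on constraints: k ≥ 0.345 W/(m·K); cost ≤ 6.9 $/kg. Survivors: alloy G, alloy Y.
Putting every candidate on a common basis:
  alloy G: σ_y = 162.0 MPa, ρ = 8400 kg/m³
  alloy Y: σ_y = 250.0 MPa, ρ = 8930 kg/m³
  alloy Y: M = 1.77×10⁻³
  alloy G: M = 1.52×10⁻³
Highest index: alloy Y.

alloy Y, M = 1.77×10⁻³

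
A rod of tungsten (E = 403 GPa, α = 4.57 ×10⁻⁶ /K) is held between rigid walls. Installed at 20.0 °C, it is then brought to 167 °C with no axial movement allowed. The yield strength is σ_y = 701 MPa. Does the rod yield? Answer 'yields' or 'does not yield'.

ΔT = 147.0 K. Constrained thermal stress σ = E·α·ΔT = 403.0×10³ MPa × 4.57×10⁻⁶ × 147.0 = 271 MPa (compressive).
Compare to σ_y = 701 MPa: σ < σ_y, so it does not yield.

does not yield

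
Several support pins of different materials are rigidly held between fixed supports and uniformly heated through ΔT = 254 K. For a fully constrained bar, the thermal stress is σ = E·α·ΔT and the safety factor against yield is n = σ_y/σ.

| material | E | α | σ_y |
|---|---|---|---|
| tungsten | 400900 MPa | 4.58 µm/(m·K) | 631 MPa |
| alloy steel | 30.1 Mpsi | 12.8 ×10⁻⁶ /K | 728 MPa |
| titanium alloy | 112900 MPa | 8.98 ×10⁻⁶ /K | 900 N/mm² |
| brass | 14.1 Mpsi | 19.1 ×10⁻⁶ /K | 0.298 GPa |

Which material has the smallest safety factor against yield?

With everything in SI (GPa, ×10⁻⁶/K, MPa):
  tungsten: E = 400.9, α = 4.58, σ_y = 631.0 → σ = 466 MPa, n = 1.35
  alloy steel: E = 207.5, α = 12.8, σ_y = 728.0 → σ = 675 MPa, n = 1.08
  titanium alloy: E = 112.9, α = 8.98, σ_y = 900.0 → σ = 258 MPa, n = 3.49
  brass: E = 97.22, α = 19.1, σ_y = 298.0 → σ = 472 MPa, n = 0.632
Smallest n: brass with n = 0.632.

brass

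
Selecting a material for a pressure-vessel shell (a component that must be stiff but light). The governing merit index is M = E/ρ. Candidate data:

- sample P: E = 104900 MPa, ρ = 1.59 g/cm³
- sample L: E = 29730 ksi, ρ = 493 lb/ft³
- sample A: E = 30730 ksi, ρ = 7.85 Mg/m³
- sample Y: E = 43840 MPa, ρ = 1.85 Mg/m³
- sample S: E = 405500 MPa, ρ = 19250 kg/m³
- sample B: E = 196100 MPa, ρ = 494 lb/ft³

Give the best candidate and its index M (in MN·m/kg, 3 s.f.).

In SI units:
  sample P: E = 104.9 GPa, ρ = 1590 kg/m³
  sample L: E = 205.0 GPa, ρ = 7897 kg/m³
  sample A: E = 211.9 GPa, ρ = 7850 kg/m³
  sample Y: E = 43.84 GPa, ρ = 1850 kg/m³
  sample S: E = 405.5 GPa, ρ = 19250 kg/m³
  sample B: E = 196.1 GPa, ρ = 7913 kg/m³
  sample P: M = 66.0 MN·m/kg
  sample A: M = 27.0 MN·m/kg
  sample L: M = 26.0 MN·m/kg
  sample B: M = 24.8 MN·m/kg
  sample Y: M = 23.7 MN·m/kg
  sample S: M = 21.1 MN·m/kg
Highest index: sample P.

sample P, M = 66.0 MN·m/kg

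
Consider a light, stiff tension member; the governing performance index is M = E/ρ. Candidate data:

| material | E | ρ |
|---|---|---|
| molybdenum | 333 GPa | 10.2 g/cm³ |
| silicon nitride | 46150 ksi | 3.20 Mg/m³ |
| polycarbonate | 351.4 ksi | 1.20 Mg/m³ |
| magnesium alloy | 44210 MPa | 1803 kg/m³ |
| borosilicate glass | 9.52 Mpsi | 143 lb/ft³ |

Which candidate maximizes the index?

In SI units:
  molybdenum: E = 333.0 GPa, ρ = 10200 kg/m³
  silicon nitride: E = 318.2 GPa, ρ = 3200 kg/m³
  polycarbonate: E = 2.423 GPa, ρ = 1200 kg/m³
  magnesium alloy: E = 44.21 GPa, ρ = 1803 kg/m³
  borosilicate glass: E = 65.64 GPa, ρ = 2291 kg/m³
  silicon nitride: M = 99.4 MN·m/kg
  molybdenum: M = 32.6 MN·m/kg
  borosilicate glass: M = 28.7 MN·m/kg
  magnesium alloy: M = 24.5 MN·m/kg
  polycarbonate: M = 2.02 MN·m/kg
The maximum is for silicon nitride.

silicon nitride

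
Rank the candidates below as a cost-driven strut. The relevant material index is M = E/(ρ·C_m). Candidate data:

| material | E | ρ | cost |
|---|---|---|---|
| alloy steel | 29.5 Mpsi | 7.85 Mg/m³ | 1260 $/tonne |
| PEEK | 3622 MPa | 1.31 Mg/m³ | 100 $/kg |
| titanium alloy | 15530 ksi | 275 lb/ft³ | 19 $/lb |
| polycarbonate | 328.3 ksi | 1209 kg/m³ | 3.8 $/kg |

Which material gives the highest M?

alloy steel

In SI units:
  alloy steel: E = 203.4 GPa, ρ = 7850 kg/m³, cost = 1.260 $/kg
  PEEK: E = 3.622 GPa, ρ = 1310 kg/m³, cost = 100.0 $/kg
  titanium alloy: E = 107.1 GPa, ρ = 4405 kg/m³, cost = 41.89 $/kg
  polycarbonate: E = 2.264 GPa, ρ = 1209 kg/m³, cost = 3.800 $/kg
  alloy steel: M = 20.6 MN·m per $
  titanium alloy: M = 0.580 MN·m per $
  polycarbonate: M = 0.493 MN·m per $
  PEEK: M = 0.0276 MN·m per $
Alloy steel ranks first.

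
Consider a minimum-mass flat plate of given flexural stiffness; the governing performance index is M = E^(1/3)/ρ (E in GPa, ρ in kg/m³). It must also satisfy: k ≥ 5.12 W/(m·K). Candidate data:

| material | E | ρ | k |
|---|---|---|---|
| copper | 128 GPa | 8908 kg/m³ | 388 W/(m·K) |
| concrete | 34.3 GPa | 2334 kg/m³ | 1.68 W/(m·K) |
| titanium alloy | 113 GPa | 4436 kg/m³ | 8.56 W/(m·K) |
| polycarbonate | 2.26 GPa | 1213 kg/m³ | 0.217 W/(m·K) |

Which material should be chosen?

titanium alloy

Screen on constraints: k ≥ 5.12 W/(m·K). Survivors: copper, titanium alloy.
Computing M directly (units already consistent):
  titanium alloy: M = 1.09×10⁻³
  copper: M = 0.566×10⁻³
Titanium alloy has the largest M.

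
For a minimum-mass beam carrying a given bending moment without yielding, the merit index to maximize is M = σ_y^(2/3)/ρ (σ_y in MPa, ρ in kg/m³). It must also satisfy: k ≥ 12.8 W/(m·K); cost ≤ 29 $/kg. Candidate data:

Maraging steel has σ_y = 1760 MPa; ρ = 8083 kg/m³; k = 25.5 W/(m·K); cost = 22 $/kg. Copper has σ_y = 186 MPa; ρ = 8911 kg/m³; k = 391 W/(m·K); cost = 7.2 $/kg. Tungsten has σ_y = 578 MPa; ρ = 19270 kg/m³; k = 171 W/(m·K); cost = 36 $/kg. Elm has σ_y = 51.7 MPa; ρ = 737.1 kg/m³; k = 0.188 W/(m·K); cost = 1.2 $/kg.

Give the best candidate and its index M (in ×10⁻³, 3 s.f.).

maraging steel, M = 18.0×10⁻³

Screen on constraints: k ≥ 12.8 W/(m·K); cost ≤ 29 $/kg. Survivors: maraging steel, copper.
Computing M directly (units already consistent):
  maraging steel: M = 18.0×10⁻³
  copper: M = 3.66×10⁻³
The maximum is for maraging steel.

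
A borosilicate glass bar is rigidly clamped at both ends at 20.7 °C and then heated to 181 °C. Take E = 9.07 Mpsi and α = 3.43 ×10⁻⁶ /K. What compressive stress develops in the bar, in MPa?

34.4 MPa

E = 9.07 Mpsi = 62.54 GPa.
ΔT = 160.3 K. Constrained thermal stress σ = E·α·ΔT = 62.54×10³ MPa × 3.43×10⁻⁶ × 160.3 = 34.4 MPa (compressive).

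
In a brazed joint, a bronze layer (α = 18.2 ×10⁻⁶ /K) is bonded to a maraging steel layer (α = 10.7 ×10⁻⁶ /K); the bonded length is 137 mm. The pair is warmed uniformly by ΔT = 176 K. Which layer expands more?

bronze

α(bronze) = 18.2×10⁻⁶/K vs α(maraging steel) = 10.7×10⁻⁶/K.
Higher α expands more for the same ΔT: bronze.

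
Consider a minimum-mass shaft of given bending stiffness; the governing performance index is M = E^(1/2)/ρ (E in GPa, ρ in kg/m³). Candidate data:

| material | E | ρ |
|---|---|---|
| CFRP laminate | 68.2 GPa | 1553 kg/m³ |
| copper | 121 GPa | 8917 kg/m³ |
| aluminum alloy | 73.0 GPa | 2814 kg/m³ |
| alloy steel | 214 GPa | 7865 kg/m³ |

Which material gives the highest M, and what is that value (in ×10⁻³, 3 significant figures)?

Per-candidate index values:
  CFRP laminate: M = 5.32×10⁻³
  aluminum alloy: M = 3.04×10⁻³
  alloy steel: M = 1.86×10⁻³
  copper: M = 1.23×10⁻³
CFRP laminate ranks first.

CFRP laminate, M = 5.32×10⁻³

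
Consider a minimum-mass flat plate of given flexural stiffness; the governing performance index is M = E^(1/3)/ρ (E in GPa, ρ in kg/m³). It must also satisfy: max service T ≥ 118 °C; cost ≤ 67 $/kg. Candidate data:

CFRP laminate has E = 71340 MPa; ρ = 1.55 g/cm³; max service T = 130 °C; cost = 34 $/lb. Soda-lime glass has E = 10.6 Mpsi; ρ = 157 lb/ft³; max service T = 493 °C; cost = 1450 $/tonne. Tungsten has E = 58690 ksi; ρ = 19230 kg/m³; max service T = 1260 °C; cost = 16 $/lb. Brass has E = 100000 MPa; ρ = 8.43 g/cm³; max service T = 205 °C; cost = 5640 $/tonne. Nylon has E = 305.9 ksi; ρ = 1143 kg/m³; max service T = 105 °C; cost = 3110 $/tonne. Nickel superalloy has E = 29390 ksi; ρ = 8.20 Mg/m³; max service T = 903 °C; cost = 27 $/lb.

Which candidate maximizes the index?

Screen on constraints: max service T ≥ 118 °C; cost ≤ 67 $/kg. Survivors: soda-lime glass, tungsten, brass, nickel superalloy.
After converting to SI:
  soda-lime glass: E = 73.08 GPa, ρ = 2515 kg/m³
  tungsten: E = 404.7 GPa, ρ = 19230 kg/m³
  brass: E = 100.0 GPa, ρ = 8430 kg/m³
  nickel superalloy: E = 202.6 GPa, ρ = 8200 kg/m³
  soda-lime glass: M = 1.66×10⁻³
  nickel superalloy: M = 0.716×10⁻³
  brass: M = 0.551×10⁻³
  tungsten: M = 0.385×10⁻³
The maximum is for soda-lime glass.

soda-lime glass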